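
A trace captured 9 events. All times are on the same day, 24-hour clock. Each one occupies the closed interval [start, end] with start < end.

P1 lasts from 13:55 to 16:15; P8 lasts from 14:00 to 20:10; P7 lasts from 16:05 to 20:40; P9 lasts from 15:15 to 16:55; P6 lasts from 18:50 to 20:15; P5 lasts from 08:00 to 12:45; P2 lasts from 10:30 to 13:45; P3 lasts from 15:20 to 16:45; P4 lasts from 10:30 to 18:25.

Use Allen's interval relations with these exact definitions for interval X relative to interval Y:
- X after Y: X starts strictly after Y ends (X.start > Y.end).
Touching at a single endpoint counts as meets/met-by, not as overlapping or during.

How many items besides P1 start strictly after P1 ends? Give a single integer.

Target P1 = [13:55, 16:15].
P2 [10:30, 13:45] → before → no.
P3 [15:20, 16:45] → overlapped-by → no.
P4 [10:30, 18:25] → contains → no.
P5 [08:00, 12:45] → before → no.
P6 [18:50, 20:15] → after → counts.
P7 [16:05, 20:40] → overlapped-by → no.
P8 [14:00, 20:10] → overlapped-by → no.
P9 [15:15, 16:55] → overlapped-by → no.
Total: 1.

1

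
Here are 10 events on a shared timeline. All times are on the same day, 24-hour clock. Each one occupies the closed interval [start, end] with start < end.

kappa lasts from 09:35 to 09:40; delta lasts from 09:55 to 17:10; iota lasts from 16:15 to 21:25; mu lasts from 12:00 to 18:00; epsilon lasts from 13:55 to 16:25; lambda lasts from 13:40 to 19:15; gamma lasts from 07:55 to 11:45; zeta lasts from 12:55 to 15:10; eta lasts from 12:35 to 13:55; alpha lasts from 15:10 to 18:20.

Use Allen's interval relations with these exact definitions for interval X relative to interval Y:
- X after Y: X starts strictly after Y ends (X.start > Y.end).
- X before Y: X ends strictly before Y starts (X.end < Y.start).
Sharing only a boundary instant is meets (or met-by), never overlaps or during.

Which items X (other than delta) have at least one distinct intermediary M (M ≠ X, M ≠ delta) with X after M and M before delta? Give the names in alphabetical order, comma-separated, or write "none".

alpha, epsilon, eta, iota, lambda, mu, zeta

Target delta = [09:55, 17:10].
Intermediaries M with M before delta: kappa.
Via kappa — items with X after kappa: alpha, epsilon, eta, iota, lambda, mu, zeta.
Union: alpha, epsilon, eta, iota, lambda, mu, zeta.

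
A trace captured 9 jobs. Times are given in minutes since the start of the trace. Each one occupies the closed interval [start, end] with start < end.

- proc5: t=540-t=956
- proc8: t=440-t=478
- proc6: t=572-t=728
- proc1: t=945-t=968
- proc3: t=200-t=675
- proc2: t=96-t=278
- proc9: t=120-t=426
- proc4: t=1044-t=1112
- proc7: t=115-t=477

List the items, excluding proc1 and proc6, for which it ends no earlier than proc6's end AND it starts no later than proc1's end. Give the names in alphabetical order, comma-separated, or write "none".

proc5

Conditions: its end is no earlier than proc6's end (X.end >= t=728) AND its start is no later than proc1's end (X.start <= t=968).
proc2: end t=278 >= t=728? ✗; start t=96 <= t=968? ✓ → no.
proc3: end t=675 >= t=728? ✗; start t=200 <= t=968? ✓ → no.
proc4: end t=1112 >= t=728? ✓; start t=1044 <= t=968? ✗ → no.
proc5: end t=956 >= t=728? ✓; start t=540 <= t=968? ✓ → yes.
proc7: end t=477 >= t=728? ✗; start t=115 <= t=968? ✓ → no.
proc8: end t=478 >= t=728? ✗; start t=440 <= t=968? ✓ → no.
proc9: end t=426 >= t=728? ✗; start t=120 <= t=968? ✓ → no.
Result: proc5.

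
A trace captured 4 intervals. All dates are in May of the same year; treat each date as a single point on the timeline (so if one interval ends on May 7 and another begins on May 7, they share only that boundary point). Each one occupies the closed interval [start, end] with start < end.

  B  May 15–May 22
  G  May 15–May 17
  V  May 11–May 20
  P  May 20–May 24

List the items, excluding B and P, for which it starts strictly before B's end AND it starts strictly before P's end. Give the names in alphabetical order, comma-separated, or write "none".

Conditions: its start is strictly before B's end (X.start < May 22) AND its start is strictly before P's end (X.start < May 24).
G: start May 15 < May 22? ✓; start May 15 < May 24? ✓ → yes.
V: start May 11 < May 22? ✓; start May 11 < May 24? ✓ → yes.
Result: G, V.

G, V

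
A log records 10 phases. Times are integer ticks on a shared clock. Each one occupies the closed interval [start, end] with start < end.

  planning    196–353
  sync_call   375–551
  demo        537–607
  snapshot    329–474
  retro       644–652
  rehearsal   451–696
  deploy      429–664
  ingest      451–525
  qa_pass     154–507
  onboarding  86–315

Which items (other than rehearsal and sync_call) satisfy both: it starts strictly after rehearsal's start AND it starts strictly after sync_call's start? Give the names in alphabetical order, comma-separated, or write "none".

Conditions: its start is strictly after rehearsal's start (X.start > 451) AND its start is strictly after sync_call's start (X.start > 375).
demo: start 537 > 451? ✓; start 537 > 375? ✓ → yes.
deploy: start 429 > 451? ✗; start 429 > 375? ✓ → no.
ingest: start 451 > 451? ✗; start 451 > 375? ✓ → no.
onboarding: start 86 > 451? ✗; start 86 > 375? ✗ → no.
planning: start 196 > 451? ✗; start 196 > 375? ✗ → no.
qa_pass: start 154 > 451? ✗; start 154 > 375? ✗ → no.
retro: start 644 > 451? ✓; start 644 > 375? ✓ → yes.
snapshot: start 329 > 451? ✗; start 329 > 375? ✗ → no.
Result: demo, retro.

demo, retro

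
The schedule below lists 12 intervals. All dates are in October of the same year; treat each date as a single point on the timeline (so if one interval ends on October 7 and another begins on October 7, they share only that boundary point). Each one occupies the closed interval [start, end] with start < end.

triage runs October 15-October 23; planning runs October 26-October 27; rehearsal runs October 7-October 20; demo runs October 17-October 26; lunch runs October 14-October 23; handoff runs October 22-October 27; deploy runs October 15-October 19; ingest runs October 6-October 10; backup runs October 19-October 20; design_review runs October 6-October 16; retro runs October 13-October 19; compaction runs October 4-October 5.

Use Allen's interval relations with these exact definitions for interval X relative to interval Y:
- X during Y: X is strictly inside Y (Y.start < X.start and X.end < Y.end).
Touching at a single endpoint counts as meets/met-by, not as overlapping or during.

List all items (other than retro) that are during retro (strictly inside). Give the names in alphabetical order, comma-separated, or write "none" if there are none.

none

Target retro = [October 13, October 19].
backup [October 19, October 20] → met-by → no.
compaction [October 4, October 5] → before → no.
demo [October 17, October 26] → overlapped-by → no.
deploy [October 15, October 19] → finishes → no.
design_review [October 6, October 16] → overlaps → no.
handoff [October 22, October 27] → after → no.
ingest [October 6, October 10] → before → no.
lunch [October 14, October 23] → overlapped-by → no.
planning [October 26, October 27] → after → no.
rehearsal [October 7, October 20] → contains → no.
triage [October 15, October 23] → overlapped-by → no.
Result: none.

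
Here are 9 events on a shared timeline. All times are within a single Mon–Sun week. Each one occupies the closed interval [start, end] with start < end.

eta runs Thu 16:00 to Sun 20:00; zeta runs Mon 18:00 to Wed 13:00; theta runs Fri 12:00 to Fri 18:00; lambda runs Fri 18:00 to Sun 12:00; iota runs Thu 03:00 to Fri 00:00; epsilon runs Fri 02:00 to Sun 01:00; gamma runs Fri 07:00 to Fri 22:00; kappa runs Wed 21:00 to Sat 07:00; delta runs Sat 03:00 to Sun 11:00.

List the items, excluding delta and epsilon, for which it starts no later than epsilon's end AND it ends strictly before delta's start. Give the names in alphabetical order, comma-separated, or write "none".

gamma, iota, theta, zeta

Conditions: its start is no later than epsilon's end (X.start <= Sun 01:00) AND its end is strictly before delta's start (X.end < Sat 03:00).
eta: start Thu 16:00 <= Sun 01:00? ✓; end Sun 20:00 < Sat 03:00? ✗ → no.
gamma: start Fri 07:00 <= Sun 01:00? ✓; end Fri 22:00 < Sat 03:00? ✓ → yes.
iota: start Thu 03:00 <= Sun 01:00? ✓; end Fri 00:00 < Sat 03:00? ✓ → yes.
kappa: start Wed 21:00 <= Sun 01:00? ✓; end Sat 07:00 < Sat 03:00? ✗ → no.
lambda: start Fri 18:00 <= Sun 01:00? ✓; end Sun 12:00 < Sat 03:00? ✗ → no.
theta: start Fri 12:00 <= Sun 01:00? ✓; end Fri 18:00 < Sat 03:00? ✓ → yes.
zeta: start Mon 18:00 <= Sun 01:00? ✓; end Wed 13:00 < Sat 03:00? ✓ → yes.
Result: gamma, iota, theta, zeta.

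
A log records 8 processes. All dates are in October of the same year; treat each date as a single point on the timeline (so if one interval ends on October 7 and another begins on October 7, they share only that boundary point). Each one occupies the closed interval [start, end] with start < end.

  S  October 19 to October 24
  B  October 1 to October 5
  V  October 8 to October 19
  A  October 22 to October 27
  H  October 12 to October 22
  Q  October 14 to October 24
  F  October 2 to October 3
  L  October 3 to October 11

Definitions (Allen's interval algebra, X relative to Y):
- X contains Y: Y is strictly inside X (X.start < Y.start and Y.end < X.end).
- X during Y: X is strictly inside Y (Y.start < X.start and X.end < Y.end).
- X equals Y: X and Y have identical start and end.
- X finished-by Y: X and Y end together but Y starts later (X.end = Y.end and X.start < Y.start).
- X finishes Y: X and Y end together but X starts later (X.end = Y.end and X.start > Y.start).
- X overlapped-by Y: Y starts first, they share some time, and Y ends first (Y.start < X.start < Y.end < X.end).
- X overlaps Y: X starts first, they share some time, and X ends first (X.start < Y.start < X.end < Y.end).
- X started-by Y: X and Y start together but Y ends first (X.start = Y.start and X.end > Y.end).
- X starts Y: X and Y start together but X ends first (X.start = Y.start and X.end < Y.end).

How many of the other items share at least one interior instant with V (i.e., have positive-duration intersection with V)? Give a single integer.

3

Target V = [October 8, October 19].
A [October 22, October 27] → after → no.
B [October 1, October 5] → before → no.
F [October 2, October 3] → before → no.
H [October 12, October 22] → overlapped-by → counts.
L [October 3, October 11] → overlaps → counts.
Q [October 14, October 24] → overlapped-by → counts.
S [October 19, October 24] → met-by → no.
Total: 3.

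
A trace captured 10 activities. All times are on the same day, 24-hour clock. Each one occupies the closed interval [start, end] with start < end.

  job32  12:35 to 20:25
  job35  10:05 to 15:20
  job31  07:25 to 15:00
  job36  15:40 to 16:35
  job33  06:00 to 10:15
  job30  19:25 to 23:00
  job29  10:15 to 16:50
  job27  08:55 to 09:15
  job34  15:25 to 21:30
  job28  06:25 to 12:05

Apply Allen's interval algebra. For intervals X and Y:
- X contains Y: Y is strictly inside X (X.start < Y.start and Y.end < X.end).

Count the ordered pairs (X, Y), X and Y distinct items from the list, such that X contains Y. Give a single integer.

6

Checking all 90 ordered pairs for relation 'contains'; matching pairs in alphabetical order:
(job28, job27): job28 contains job27 ✓
(job29, job36): job29 contains job36 ✓
(job31, job27): job31 contains job27 ✓
(job32, job36): job32 contains job36 ✓
(job33, job27): job33 contains job27 ✓
(job34, job36): job34 contains job36 ✓
Count: 6.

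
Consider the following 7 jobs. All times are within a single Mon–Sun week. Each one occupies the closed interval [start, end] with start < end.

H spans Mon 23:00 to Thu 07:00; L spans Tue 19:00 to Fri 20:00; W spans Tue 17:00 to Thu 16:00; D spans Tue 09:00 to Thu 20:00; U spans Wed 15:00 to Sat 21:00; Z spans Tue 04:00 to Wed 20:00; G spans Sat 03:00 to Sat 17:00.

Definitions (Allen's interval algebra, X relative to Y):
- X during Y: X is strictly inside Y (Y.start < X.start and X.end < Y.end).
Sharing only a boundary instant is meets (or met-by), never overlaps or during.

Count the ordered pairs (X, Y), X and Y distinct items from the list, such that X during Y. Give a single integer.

3

Checking all 42 ordered pairs for relation 'during'; matching pairs in alphabetical order:
(G, U): G during U ✓
(W, D): W during D ✓
(Z, H): Z during H ✓
Count: 3.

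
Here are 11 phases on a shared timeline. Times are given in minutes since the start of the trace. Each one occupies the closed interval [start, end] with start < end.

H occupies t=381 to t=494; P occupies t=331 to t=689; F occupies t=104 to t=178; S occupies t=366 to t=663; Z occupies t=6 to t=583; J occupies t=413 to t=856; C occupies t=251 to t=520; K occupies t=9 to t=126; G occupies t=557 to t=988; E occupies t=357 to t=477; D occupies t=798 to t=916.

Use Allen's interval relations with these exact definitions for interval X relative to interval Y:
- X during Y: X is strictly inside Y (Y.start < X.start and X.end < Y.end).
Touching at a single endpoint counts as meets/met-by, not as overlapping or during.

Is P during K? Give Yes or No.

No

P = [t=331, t=689], K = [t=9, t=126].
Actual relation of P to K: after.
Asked whether 'during' holds → No.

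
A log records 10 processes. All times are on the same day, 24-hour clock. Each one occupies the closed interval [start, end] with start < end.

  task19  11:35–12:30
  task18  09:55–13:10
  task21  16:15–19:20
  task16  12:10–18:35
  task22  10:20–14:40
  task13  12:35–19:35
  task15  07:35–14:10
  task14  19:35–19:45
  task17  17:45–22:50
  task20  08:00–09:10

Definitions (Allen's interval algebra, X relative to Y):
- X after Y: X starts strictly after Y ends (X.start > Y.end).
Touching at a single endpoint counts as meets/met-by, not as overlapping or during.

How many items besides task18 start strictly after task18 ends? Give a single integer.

Target task18 = [09:55, 13:10].
task13 [12:35, 19:35] → overlapped-by → no.
task14 [19:35, 19:45] → after → counts.
task15 [07:35, 14:10] → contains → no.
task16 [12:10, 18:35] → overlapped-by → no.
task17 [17:45, 22:50] → after → counts.
task19 [11:35, 12:30] → during → no.
task20 [08:00, 09:10] → before → no.
task21 [16:15, 19:20] → after → counts.
task22 [10:20, 14:40] → overlapped-by → no.
Total: 3.

3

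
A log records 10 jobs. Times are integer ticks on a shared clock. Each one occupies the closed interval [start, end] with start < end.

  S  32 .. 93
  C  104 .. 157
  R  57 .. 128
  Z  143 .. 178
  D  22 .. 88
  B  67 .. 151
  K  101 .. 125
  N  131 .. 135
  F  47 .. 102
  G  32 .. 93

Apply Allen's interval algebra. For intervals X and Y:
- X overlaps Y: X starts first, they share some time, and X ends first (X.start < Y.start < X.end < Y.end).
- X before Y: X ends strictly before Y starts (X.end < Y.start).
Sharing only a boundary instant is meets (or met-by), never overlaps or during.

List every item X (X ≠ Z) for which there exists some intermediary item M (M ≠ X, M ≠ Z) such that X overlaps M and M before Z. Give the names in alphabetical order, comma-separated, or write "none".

Target Z = [143, 178].
Intermediaries M with M before Z: D, F, G, K, N, R, S.
Via D — items with X overlaps D: none.
Via F — items with X overlaps F: D, G, S.
Via G — items with X overlaps G: D.
Via K — items with X overlaps K: F.
Via N — items with X overlaps N: none.
Via R — items with X overlaps R: D, F, G, S.
Via S — items with X overlaps S: D.
Union: D, F, G, S.

D, F, G, S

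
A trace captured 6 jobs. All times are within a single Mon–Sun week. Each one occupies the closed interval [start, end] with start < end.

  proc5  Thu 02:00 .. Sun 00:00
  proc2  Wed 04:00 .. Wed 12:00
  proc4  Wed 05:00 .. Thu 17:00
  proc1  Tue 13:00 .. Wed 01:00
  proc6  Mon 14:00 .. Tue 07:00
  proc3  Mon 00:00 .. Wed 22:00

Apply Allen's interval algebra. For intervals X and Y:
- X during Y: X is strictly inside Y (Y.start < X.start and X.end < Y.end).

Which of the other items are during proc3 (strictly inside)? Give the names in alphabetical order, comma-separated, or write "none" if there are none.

proc1, proc2, proc6

Target proc3 = [Mon 00:00, Wed 22:00].
proc1 [Tue 13:00, Wed 01:00] → during → yes.
proc2 [Wed 04:00, Wed 12:00] → during → yes.
proc4 [Wed 05:00, Thu 17:00] → overlapped-by → no.
proc5 [Thu 02:00, Sun 00:00] → after → no.
proc6 [Mon 14:00, Tue 07:00] → during → yes.
Result: proc1, proc2, proc6.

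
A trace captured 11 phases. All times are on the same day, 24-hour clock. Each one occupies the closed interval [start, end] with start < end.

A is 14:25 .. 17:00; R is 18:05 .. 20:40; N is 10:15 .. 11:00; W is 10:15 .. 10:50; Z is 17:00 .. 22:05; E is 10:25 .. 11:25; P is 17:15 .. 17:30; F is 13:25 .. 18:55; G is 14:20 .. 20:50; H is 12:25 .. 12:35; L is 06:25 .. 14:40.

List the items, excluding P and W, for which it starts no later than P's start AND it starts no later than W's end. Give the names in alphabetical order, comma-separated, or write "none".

E, L, N

Conditions: its start is no later than P's start (X.start <= 17:15) AND its start is no later than W's end (X.start <= 10:50).
A: start 14:25 <= 17:15? ✓; start 14:25 <= 10:50? ✗ → no.
E: start 10:25 <= 17:15? ✓; start 10:25 <= 10:50? ✓ → yes.
F: start 13:25 <= 17:15? ✓; start 13:25 <= 10:50? ✗ → no.
G: start 14:20 <= 17:15? ✓; start 14:20 <= 10:50? ✗ → no.
H: start 12:25 <= 17:15? ✓; start 12:25 <= 10:50? ✗ → no.
L: start 06:25 <= 17:15? ✓; start 06:25 <= 10:50? ✓ → yes.
N: start 10:15 <= 17:15? ✓; start 10:15 <= 10:50? ✓ → yes.
R: start 18:05 <= 17:15? ✗; start 18:05 <= 10:50? ✗ → no.
Z: start 17:00 <= 17:15? ✓; start 17:00 <= 10:50? ✗ → no.
Result: E, L, N.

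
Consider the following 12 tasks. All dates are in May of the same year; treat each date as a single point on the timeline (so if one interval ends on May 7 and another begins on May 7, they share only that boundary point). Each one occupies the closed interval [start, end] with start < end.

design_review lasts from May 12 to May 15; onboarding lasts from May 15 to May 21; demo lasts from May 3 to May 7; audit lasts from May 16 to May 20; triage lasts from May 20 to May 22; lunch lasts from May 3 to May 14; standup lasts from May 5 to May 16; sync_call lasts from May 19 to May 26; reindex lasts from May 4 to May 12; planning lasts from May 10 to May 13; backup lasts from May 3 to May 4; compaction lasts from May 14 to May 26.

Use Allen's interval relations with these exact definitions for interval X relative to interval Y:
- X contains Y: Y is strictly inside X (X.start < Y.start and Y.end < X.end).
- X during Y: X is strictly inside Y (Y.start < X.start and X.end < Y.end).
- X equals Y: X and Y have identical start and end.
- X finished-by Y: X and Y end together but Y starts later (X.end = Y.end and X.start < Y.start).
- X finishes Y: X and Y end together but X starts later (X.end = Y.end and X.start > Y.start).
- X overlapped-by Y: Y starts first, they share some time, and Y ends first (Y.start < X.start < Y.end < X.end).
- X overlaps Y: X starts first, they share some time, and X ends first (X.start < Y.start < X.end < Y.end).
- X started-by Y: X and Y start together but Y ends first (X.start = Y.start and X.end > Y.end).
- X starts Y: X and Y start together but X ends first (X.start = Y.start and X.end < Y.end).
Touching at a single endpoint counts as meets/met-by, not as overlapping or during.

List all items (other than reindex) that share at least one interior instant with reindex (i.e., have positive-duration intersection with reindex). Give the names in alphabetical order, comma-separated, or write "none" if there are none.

demo, lunch, planning, standup

Target reindex = [May 4, May 12].
audit [May 16, May 20] → after → no.
backup [May 3, May 4] → meets → no.
compaction [May 14, May 26] → after → no.
demo [May 3, May 7] → overlaps → yes.
design_review [May 12, May 15] → met-by → no.
lunch [May 3, May 14] → contains → yes.
onboarding [May 15, May 21] → after → no.
planning [May 10, May 13] → overlapped-by → yes.
standup [May 5, May 16] → overlapped-by → yes.
sync_call [May 19, May 26] → after → no.
triage [May 20, May 22] → after → no.
Result: demo, lunch, planning, standup.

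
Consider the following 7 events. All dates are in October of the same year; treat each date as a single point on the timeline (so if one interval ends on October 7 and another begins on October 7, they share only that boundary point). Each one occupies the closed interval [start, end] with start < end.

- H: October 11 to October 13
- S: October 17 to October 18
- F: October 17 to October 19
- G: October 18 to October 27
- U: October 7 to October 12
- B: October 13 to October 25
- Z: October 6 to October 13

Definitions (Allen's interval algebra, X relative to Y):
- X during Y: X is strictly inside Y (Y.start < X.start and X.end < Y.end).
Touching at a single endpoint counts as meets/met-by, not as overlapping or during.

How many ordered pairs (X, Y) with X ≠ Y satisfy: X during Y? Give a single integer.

3

Checking all 42 ordered pairs for relation 'during'; matching pairs in alphabetical order:
(F, B): F during B ✓
(S, B): S during B ✓
(U, Z): U during Z ✓
Count: 3.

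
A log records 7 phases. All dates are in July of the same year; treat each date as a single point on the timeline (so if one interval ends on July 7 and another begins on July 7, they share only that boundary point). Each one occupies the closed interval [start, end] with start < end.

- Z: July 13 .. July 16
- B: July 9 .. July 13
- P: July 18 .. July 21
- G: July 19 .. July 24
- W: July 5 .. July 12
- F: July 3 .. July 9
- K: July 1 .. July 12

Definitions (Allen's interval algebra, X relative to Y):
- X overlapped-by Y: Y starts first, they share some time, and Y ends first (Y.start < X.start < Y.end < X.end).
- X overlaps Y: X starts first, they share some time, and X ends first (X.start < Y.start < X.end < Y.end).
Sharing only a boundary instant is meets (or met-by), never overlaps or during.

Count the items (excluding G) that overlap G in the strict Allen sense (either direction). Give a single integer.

Target G = [July 19, July 24].
B [July 9, July 13] → before → no.
F [July 3, July 9] → before → no.
K [July 1, July 12] → before → no.
P [July 18, July 21] → overlaps → counts.
W [July 5, July 12] → before → no.
Z [July 13, July 16] → before → no.
Total: 1.

1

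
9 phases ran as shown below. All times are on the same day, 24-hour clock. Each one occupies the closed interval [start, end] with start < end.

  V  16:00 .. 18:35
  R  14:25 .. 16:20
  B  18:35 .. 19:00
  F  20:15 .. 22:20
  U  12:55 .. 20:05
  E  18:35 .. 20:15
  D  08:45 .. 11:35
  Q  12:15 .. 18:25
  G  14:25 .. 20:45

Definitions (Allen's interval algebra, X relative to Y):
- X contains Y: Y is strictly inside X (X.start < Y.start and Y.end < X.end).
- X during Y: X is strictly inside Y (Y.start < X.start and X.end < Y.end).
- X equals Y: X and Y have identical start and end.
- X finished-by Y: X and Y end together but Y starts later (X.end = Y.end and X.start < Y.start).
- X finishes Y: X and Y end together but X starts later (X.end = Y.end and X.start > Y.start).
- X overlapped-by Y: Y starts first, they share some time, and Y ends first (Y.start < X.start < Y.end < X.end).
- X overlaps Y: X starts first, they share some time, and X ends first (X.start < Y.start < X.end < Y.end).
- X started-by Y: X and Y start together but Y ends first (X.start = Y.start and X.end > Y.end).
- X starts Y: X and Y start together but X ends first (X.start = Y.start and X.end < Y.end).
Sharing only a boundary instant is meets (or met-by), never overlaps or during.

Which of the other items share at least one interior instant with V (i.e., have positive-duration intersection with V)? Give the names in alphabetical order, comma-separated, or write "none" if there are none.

G, Q, R, U

Target V = [16:00, 18:35].
B [18:35, 19:00] → met-by → no.
D [08:45, 11:35] → before → no.
E [18:35, 20:15] → met-by → no.
F [20:15, 22:20] → after → no.
G [14:25, 20:45] → contains → yes.
Q [12:15, 18:25] → overlaps → yes.
R [14:25, 16:20] → overlaps → yes.
U [12:55, 20:05] → contains → yes.
Result: G, Q, R, U.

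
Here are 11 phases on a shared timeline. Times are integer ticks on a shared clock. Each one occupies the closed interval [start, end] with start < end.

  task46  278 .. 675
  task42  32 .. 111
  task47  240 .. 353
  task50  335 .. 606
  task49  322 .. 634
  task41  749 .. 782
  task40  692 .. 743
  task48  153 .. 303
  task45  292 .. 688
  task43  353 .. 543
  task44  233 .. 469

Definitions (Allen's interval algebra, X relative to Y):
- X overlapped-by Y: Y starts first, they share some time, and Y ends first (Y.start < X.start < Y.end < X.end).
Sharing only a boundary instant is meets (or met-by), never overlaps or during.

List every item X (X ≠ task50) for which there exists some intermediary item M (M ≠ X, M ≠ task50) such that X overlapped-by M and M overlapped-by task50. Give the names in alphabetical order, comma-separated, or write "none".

none

Target task50 = [335, 606].
Intermediaries M with M overlapped-by task50: none.
Union: none.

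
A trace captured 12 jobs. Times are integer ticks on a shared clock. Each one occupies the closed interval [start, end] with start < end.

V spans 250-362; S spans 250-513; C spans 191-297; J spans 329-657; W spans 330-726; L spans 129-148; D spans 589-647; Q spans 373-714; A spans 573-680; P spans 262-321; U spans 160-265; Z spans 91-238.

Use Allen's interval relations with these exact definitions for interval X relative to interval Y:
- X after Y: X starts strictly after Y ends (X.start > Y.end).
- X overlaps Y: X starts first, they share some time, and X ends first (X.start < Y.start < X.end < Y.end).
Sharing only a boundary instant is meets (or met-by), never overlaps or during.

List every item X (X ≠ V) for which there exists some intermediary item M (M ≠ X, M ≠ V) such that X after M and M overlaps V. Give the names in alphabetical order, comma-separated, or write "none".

A, D, J, Q, W

Target V = [250, 362].
Intermediaries M with M overlaps V: C, U.
Via C — items with X after C: A, D, J, Q, W.
Via U — items with X after U: A, D, J, Q, W.
Union: A, D, J, Q, W.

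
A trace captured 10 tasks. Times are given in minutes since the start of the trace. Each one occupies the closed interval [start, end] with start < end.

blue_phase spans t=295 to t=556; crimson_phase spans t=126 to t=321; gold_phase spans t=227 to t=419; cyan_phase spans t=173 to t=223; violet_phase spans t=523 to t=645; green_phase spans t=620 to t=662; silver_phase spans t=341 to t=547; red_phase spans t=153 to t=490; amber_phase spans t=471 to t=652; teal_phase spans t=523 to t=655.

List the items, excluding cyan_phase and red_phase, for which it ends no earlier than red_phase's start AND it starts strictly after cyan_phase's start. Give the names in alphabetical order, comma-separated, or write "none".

Conditions: its end is no earlier than red_phase's start (X.end >= t=153) AND its start is strictly after cyan_phase's start (X.start > t=173).
amber_phase: end t=652 >= t=153? ✓; start t=471 > t=173? ✓ → yes.
blue_phase: end t=556 >= t=153? ✓; start t=295 > t=173? ✓ → yes.
crimson_phase: end t=321 >= t=153? ✓; start t=126 > t=173? ✗ → no.
gold_phase: end t=419 >= t=153? ✓; start t=227 > t=173? ✓ → yes.
green_phase: end t=662 >= t=153? ✓; start t=620 > t=173? ✓ → yes.
silver_phase: end t=547 >= t=153? ✓; start t=341 > t=173? ✓ → yes.
teal_phase: end t=655 >= t=153? ✓; start t=523 > t=173? ✓ → yes.
violet_phase: end t=645 >= t=153? ✓; start t=523 > t=173? ✓ → yes.
Result: amber_phase, blue_phase, gold_phase, green_phase, silver_phase, teal_phase, violet_phase.

amber_phase, blue_phase, gold_phase, green_phase, silver_phase, teal_phase, violet_phase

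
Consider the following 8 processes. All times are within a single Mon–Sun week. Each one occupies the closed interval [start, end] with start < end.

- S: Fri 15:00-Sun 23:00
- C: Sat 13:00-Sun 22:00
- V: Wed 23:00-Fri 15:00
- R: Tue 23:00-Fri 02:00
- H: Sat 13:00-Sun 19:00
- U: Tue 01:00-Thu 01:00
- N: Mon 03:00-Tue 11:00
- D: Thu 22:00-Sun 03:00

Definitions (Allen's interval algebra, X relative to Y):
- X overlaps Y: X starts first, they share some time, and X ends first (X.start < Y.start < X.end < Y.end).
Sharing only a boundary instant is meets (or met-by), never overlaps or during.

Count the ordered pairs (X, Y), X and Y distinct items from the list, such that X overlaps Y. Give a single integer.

Checking all 56 ordered pairs for relation 'overlaps'; matching pairs in alphabetical order:
(D, C): D overlaps C ✓
(D, H): D overlaps H ✓
(D, S): D overlaps S ✓
(N, U): N overlaps U ✓
(R, D): R overlaps D ✓
(R, V): R overlaps V ✓
(U, R): U overlaps R ✓
(U, V): U overlaps V ✓
(V, D): V overlaps D ✓
Count: 9.

9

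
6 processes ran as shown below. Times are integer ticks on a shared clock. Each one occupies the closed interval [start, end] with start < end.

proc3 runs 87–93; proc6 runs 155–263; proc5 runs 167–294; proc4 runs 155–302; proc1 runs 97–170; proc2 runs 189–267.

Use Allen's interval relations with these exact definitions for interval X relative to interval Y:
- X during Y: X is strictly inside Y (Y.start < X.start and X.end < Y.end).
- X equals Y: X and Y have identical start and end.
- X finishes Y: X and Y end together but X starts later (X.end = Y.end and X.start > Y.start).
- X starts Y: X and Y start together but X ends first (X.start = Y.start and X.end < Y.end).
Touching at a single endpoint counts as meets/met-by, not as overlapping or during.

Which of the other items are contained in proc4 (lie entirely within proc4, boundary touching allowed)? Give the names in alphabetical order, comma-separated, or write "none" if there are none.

proc2, proc5, proc6

Target proc4 = [155, 302].
proc1 [97, 170] → overlaps → no.
proc2 [189, 267] → during → yes.
proc3 [87, 93] → before → no.
proc5 [167, 294] → during → yes.
proc6 [155, 263] → starts → yes.
Result: proc2, proc5, proc6.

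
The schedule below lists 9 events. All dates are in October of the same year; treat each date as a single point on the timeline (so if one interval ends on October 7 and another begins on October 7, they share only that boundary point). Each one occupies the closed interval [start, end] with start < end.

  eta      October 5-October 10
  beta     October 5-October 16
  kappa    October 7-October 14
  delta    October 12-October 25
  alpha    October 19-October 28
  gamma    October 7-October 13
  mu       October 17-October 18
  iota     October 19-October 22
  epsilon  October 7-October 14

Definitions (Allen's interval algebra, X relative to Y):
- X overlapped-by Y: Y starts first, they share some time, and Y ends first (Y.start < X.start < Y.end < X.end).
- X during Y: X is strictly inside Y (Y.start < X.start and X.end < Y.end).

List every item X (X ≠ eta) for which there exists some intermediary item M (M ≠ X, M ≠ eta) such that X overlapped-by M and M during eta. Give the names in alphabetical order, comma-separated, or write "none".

Target eta = [October 5, October 10].
Intermediaries M with M during eta: none.
Union: none.

none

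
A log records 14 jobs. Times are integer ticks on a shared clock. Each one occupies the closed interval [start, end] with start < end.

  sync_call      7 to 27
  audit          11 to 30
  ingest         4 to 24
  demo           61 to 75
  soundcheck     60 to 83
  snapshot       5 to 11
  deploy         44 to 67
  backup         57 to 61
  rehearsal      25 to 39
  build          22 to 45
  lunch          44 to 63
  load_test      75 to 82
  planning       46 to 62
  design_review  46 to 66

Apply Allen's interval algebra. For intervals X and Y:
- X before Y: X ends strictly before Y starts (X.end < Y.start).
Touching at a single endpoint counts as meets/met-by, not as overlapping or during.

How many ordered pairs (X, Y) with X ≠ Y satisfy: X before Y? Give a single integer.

54

Checking all 182 ordered pairs for relation 'before'; matching pairs in alphabetical order:
(audit, backup): audit before backup ✓
(audit, demo): audit before demo ✓
(audit, deploy): audit before deploy ✓
(audit, design_review): audit before design_review ✓
(audit, load_test): audit before load_test ✓
(audit, lunch): audit before lunch ✓
(audit, planning): audit before planning ✓
(audit, soundcheck): audit before soundcheck ✓
(backup, load_test): backup before load_test ✓
(build, backup): build before backup ✓
(build, demo): build before demo ✓
(build, design_review): build before design_review ✓
(build, load_test): build before load_test ✓
(build, planning): build before planning ✓
(build, soundcheck): build before soundcheck ✓
(deploy, load_test): deploy before load_test ✓
(design_review, load_test): design_review before load_test ✓
(ingest, backup): ingest before backup ✓
(ingest, demo): ingest before demo ✓
(ingest, deploy): ingest before deploy ✓
(ingest, design_review): ingest before design_review ✓
(ingest, load_test): ingest before load_test ✓
(ingest, lunch): ingest before lunch ✓
(ingest, planning): ingest before planning ✓
... plus 30 further pairs not listed.
Count: 54.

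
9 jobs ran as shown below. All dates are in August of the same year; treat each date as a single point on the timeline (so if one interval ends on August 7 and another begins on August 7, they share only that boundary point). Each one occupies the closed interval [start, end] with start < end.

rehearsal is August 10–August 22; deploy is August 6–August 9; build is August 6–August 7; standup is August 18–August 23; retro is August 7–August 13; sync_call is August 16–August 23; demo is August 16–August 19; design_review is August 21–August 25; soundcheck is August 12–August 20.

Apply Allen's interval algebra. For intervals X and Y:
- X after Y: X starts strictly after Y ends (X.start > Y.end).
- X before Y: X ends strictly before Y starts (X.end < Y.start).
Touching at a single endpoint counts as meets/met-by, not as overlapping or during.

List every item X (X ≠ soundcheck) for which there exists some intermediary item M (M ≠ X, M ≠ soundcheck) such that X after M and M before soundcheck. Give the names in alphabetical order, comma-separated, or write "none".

Target soundcheck = [August 12, August 20].
Intermediaries M with M before soundcheck: build, deploy.
Via build — items with X after build: demo, design_review, rehearsal, standup, sync_call.
Via deploy — items with X after deploy: demo, design_review, rehearsal, standup, sync_call.
Union: demo, design_review, rehearsal, standup, sync_call.

demo, design_review, rehearsal, standup, sync_call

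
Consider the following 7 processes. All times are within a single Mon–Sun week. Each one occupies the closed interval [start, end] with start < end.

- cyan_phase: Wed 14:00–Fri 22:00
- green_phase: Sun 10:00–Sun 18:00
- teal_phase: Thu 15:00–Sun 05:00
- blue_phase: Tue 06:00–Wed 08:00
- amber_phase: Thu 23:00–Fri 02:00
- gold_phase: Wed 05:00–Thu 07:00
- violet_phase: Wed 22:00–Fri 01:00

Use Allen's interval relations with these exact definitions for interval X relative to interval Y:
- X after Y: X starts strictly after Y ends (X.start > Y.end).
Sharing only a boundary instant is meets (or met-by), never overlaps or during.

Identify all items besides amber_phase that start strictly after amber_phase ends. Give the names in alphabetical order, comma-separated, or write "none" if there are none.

Target amber_phase = [Thu 23:00, Fri 02:00].
blue_phase [Tue 06:00, Wed 08:00] → before → no.
cyan_phase [Wed 14:00, Fri 22:00] → contains → no.
gold_phase [Wed 05:00, Thu 07:00] → before → no.
green_phase [Sun 10:00, Sun 18:00] → after → yes.
teal_phase [Thu 15:00, Sun 05:00] → contains → no.
violet_phase [Wed 22:00, Fri 01:00] → overlaps → no.
Result: green_phase.

green_phase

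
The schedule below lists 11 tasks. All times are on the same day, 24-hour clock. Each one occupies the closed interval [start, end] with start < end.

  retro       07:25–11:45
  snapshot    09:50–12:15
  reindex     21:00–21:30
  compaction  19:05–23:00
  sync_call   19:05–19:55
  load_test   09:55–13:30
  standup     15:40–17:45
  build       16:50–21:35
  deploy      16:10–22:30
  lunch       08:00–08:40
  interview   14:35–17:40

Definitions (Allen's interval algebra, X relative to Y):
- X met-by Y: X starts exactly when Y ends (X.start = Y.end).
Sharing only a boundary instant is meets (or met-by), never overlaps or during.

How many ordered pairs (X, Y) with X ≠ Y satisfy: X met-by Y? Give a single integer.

Checking all 110 ordered pairs for relation 'met-by'; matching pairs in alphabetical order:
No pair satisfies it.
Count: 0.

0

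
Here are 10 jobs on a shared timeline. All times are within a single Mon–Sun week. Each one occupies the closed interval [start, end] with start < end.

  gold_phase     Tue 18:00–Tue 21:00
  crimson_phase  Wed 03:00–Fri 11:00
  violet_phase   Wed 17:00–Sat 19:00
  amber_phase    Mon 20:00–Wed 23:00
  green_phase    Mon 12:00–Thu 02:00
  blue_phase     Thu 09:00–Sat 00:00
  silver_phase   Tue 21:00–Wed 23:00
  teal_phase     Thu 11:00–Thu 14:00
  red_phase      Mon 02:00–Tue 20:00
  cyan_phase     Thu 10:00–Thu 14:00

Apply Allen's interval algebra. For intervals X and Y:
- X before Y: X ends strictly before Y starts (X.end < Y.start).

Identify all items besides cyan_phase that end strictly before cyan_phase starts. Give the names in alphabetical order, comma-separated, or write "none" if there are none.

amber_phase, gold_phase, green_phase, red_phase, silver_phase

Target cyan_phase = [Thu 10:00, Thu 14:00].
amber_phase [Mon 20:00, Wed 23:00] → before → yes.
blue_phase [Thu 09:00, Sat 00:00] → contains → no.
crimson_phase [Wed 03:00, Fri 11:00] → contains → no.
gold_phase [Tue 18:00, Tue 21:00] → before → yes.
green_phase [Mon 12:00, Thu 02:00] → before → yes.
red_phase [Mon 02:00, Tue 20:00] → before → yes.
silver_phase [Tue 21:00, Wed 23:00] → before → yes.
teal_phase [Thu 11:00, Thu 14:00] → finishes → no.
violet_phase [Wed 17:00, Sat 19:00] → contains → no.
Result: amber_phase, gold_phase, green_phase, red_phase, silver_phase.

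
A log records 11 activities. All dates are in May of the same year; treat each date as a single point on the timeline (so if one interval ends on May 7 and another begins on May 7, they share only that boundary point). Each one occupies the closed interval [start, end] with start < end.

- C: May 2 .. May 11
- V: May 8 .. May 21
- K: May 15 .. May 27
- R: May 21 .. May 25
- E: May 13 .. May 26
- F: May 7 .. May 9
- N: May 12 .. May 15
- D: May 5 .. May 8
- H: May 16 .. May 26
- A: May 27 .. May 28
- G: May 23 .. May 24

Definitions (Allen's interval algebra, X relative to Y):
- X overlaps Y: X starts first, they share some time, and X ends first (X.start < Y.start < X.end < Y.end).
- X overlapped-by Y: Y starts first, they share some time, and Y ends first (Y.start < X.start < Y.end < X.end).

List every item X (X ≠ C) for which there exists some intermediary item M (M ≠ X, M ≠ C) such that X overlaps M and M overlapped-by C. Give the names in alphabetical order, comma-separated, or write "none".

Target C = [May 2, May 11].
Intermediaries M with M overlapped-by C: V.
Via V — items with X overlaps V: F.
Union: F.

F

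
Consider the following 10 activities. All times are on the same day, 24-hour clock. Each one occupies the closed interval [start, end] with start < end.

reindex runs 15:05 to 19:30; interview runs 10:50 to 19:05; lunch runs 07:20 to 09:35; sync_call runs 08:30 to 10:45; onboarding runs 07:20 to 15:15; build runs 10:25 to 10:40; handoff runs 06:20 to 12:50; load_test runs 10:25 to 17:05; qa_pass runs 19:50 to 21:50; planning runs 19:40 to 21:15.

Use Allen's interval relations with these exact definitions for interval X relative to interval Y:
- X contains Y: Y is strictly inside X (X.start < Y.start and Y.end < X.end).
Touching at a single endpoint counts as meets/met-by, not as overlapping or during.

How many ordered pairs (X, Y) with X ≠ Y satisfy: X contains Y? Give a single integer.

6

Checking all 90 ordered pairs for relation 'contains'; matching pairs in alphabetical order:
(handoff, build): handoff contains build ✓
(handoff, lunch): handoff contains lunch ✓
(handoff, sync_call): handoff contains sync_call ✓
(onboarding, build): onboarding contains build ✓
(onboarding, sync_call): onboarding contains sync_call ✓
(sync_call, build): sync_call contains build ✓
Count: 6.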